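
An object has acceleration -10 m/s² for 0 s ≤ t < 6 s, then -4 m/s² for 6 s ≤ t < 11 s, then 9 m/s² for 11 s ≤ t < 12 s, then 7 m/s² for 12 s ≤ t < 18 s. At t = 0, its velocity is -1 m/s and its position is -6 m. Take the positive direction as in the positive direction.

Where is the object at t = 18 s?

-929.5 m

On each constant-a segment, Δv = aΔt and Δx = v₀Δt + ½aΔt²; chain segment to segment.
0–6 s: v starts -1 m/s; Δx = -1·6 + ½·-10·6² = -186 m; v ends -61 m/s.
6–11 s: v starts -61 m/s; Δx = -61·5 + ½·-4·5² = -355 m; v ends -81 m/s.
11–12 s: v starts -81 m/s; Δx = -81·1 + ½·9·1² = -76.5 m; v ends -72 m/s.
12–18 s: v starts -72 m/s; Δx = -72·6 + ½·7·6² = -306 m; v ends -30 m/s.
x(18) = -6 + Σ Δx = -929.5 m.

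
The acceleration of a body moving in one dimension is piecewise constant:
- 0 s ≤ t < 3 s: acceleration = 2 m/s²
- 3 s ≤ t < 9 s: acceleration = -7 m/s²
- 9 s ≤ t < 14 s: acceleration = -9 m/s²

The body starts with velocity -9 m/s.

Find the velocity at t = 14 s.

-90 m/s

Δv equals the area under the a-t graph; then v = v₀ + Δv.
0–3 s: 2 × 3 = 6 m/s
3–9 s: -7 × 6 = -42 m/s
9–14 s: -9 × 5 = -45 m/s
Δv = -81 m/s, so v(14) = -9 + (-81) = -90 m/s.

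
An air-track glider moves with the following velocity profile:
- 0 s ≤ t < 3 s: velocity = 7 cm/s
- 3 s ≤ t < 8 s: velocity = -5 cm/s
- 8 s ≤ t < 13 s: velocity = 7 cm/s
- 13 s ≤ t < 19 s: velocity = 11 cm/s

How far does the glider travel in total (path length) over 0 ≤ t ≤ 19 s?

Total distance travelled is ∫|v| dt — sum the magnitudes of each area piece.
0–3 s: |7| × 3 = 21 cm
3–8 s: |-5| × 5 = 25 cm
8–13 s: |7| × 5 = 35 cm
13–19 s: |11| × 6 = 66 cm
Total distance = 147 cm

147 cm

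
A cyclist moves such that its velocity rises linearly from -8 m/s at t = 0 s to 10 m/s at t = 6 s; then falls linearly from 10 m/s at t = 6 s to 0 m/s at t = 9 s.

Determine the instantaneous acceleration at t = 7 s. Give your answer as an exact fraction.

-10/3 m/s²

Acceleration is the slope of the v-t graph on 6–9 s: (0 − 10)/(9 − 6) = -10/3 m/s².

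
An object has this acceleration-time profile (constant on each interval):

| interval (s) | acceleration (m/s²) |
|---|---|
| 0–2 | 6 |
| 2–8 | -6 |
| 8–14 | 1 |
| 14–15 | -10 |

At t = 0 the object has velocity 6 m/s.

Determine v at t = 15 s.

-22 m/s

Δv equals the area under the a-t graph; then v = v₀ + Δv.
0–2 s: 6 × 2 = 12 m/s
2–8 s: -6 × 6 = -36 m/s
8–14 s: 1 × 6 = 6 m/s
14–15 s: -10 × 1 = -10 m/s
Δv = -28 m/s, so v(15) = 6 + (-28) = -22 m/s.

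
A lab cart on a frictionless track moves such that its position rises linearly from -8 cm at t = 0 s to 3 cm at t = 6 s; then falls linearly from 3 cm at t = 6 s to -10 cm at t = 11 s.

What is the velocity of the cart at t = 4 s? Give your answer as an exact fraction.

Velocity is the slope of the x-t graph on 0–6 s: (3 − -8)/(6 − 0) = 11/6 cm/s.

11/6 cm/s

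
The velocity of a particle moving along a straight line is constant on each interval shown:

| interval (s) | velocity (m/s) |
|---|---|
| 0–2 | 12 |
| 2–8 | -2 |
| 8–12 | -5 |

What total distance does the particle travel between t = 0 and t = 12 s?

56 m

Distance (not displacement) is the total path length: add the absolute areas under v-t.
0–2 s: |12| × 2 = 24 m
2–8 s: |-2| × 6 = 12 m
8–12 s: |-5| × 4 = 20 m
Total distance = 56 m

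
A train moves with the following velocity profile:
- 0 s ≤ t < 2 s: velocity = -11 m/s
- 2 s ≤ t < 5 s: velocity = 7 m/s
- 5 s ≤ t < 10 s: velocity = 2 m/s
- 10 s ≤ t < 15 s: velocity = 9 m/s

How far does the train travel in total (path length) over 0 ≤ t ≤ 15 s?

98 m

Distance (not displacement) is the total path length: add the absolute areas under v-t.
0–2 s: |-11| × 2 = 22 m
2–5 s: |7| × 3 = 21 m
5–10 s: |2| × 5 = 10 m
10–15 s: |9| × 5 = 45 m
Total distance = 98 m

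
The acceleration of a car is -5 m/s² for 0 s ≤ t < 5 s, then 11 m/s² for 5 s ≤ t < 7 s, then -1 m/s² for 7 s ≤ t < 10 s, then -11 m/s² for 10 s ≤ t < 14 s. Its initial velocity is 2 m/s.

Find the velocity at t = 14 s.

Δv equals the area under the a-t graph; then v = v₀ + Δv.
0–5 s: -5 × 5 = -25 m/s
5–7 s: 11 × 2 = 22 m/s
7–10 s: -1 × 3 = -3 m/s
10–14 s: -11 × 4 = -44 m/s
Δv = -50 m/s, so v(14) = 2 + (-50) = -48 m/s.

-48 m/s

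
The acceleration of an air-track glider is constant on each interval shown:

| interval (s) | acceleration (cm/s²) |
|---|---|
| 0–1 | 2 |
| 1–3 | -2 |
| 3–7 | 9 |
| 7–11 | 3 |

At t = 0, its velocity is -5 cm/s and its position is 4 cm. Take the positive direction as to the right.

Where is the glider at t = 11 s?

On each constant-a segment, Δv = aΔt and Δx = v₀Δt + ½aΔt²; chain segment to segment.
0–1 s: v starts -5 cm/s; Δx = -5·1 + ½·2·1² = -4 cm; v ends -3 cm/s.
1–3 s: v starts -3 cm/s; Δx = -3·2 + ½·-2·2² = -10 cm; v ends -7 cm/s.
3–7 s: v starts -7 cm/s; Δx = -7·4 + ½·9·4² = 44 cm; v ends 29 cm/s.
7–11 s: v starts 29 cm/s; Δx = 29·4 + ½·3·4² = 140 cm; v ends 41 cm/s.
x(11) = 4 + Σ Δx = 174 cm.

174 cm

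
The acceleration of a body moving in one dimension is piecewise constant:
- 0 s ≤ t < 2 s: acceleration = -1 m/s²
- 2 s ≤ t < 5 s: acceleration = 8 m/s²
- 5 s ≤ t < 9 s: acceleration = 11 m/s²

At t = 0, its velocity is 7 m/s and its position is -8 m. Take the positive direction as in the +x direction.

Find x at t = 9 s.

On each constant-a segment, Δv = aΔt and Δx = v₀Δt + ½aΔt²; chain segment to segment.
0–2 s: v starts 7 m/s; Δx = 7·2 + ½·-1·2² = 12 m; v ends 5 m/s.
2–5 s: v starts 5 m/s; Δx = 5·3 + ½·8·3² = 51 m; v ends 29 m/s.
5–9 s: v starts 29 m/s; Δx = 29·4 + ½·11·4² = 204 m; v ends 73 m/s.
x(9) = -8 + Σ Δx = 259 m.

259 m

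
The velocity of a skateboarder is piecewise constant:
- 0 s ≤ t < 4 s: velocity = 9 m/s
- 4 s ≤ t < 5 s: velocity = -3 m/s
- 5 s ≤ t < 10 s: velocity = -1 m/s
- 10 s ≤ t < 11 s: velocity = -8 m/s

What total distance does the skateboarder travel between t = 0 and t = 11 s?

52 m

Total distance travelled is ∫|v| dt — sum the magnitudes of each area piece.
0–4 s: |9| × 4 = 36 m
4–5 s: |-3| × 1 = 3 m
5–10 s: |-1| × 5 = 5 m
10–11 s: |-8| × 1 = 8 m
Total distance = 52 m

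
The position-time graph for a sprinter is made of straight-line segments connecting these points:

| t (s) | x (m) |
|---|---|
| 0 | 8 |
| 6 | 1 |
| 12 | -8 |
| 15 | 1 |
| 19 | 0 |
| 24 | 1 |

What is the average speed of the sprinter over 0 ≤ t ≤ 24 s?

Average speed = (total path length)/(elapsed time); on a piecewise-linear x-t graph the path length is Σ|Δx|.
0–6 s: |Δx| = |1 − 8| = 7 m
6–12 s: |Δx| = |-8 − 1| = 9 m
12–15 s: |Δx| = |1 − -8| = 9 m
15–19 s: |Δx| = |0 − 1| = 1 m
19–24 s: |Δx| = |1 − 0| = 1 m
Total path = 27 m; average speed = 27/24 = 1.125 m/s.

1.125 m/s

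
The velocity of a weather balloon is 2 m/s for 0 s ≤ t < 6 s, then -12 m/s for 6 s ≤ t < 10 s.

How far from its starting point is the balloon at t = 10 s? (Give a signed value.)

-36 m

Net displacement equals the area under the velocity-time graph (areas below the axis count negative).
0–6 s: 2 × 6 = 12 m
6–10 s: -12 × 4 = -48 m
Net displacement = -36 m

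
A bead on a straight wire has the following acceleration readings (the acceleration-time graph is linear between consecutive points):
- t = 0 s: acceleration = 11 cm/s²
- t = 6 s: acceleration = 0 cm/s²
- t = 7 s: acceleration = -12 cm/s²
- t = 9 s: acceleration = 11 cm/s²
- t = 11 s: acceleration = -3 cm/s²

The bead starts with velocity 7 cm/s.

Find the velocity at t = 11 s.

41 cm/s

Δv equals the area under the a-t graph; then v = v₀ + Δv.
0–6 s: ½(11 + 0)(6) = 33 cm/s
6–7 s: ½(0 + -12)(1) = -6 cm/s
7–9 s: ½(-12 + 11)(2) = -1 cm/s
9–11 s: ½(11 + -3)(2) = 8 cm/s
Δv = 34 cm/s, so v(11) = 7 + (34) = 41 cm/s.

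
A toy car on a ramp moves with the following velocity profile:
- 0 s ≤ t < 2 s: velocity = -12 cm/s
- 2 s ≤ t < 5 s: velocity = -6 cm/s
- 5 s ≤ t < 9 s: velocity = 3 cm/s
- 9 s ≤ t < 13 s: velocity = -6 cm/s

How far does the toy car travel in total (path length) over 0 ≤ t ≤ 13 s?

Distance (not displacement) is the total path length: add the absolute areas under v-t.
0–2 s: |-12| × 2 = 24 cm
2–5 s: |-6| × 3 = 18 cm
5–9 s: |3| × 4 = 12 cm
9–13 s: |-6| × 4 = 24 cm
Total distance = 78 cm

78 cm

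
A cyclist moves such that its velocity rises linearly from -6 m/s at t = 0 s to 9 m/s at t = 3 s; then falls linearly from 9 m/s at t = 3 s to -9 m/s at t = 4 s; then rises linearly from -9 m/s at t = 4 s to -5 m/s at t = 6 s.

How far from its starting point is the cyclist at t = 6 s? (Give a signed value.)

Displacement is the signed area under the v-t curve.
0–3 s: ½(-6 + 9)(3) = 4.5 m
3–4 s: ½(9 + -9)(1) = 0 m
4–6 s: ½(-9 + -5)(2) = -14 m
Net displacement = -9.5 m

-9.5 m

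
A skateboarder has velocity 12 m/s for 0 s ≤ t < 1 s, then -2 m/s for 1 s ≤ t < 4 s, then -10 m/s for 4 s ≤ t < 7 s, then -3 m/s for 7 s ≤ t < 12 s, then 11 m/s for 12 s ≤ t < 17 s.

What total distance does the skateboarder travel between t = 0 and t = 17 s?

118 m

Distance (not displacement) is the total path length: add the absolute areas under v-t.
0–1 s: |12| × 1 = 12 m
1–4 s: |-2| × 3 = 6 m
4–7 s: |-10| × 3 = 30 m
7–12 s: |-3| × 5 = 15 m
12–17 s: |11| × 5 = 55 m
Total distance = 118 m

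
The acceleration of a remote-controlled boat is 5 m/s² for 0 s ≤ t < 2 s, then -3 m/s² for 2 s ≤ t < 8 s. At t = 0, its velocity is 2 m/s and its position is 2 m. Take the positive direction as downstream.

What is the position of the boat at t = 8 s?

34 m

On each constant-a segment, Δv = aΔt and Δx = v₀Δt + ½aΔt²; chain segment to segment.
0–2 s: v starts 2 m/s; Δx = 2·2 + ½·5·2² = 14 m; v ends 12 m/s.
2–8 s: v starts 12 m/s; Δx = 12·6 + ½·-3·6² = 18 m; v ends -6 m/s.
x(8) = 2 + Σ Δx = 34 m.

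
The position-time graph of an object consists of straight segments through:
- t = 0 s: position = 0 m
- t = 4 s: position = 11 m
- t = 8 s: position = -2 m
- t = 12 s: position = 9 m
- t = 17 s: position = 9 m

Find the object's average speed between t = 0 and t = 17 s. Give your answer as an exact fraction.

Average speed = (total path length)/(elapsed time); on a piecewise-linear x-t graph the path length is Σ|Δx|.
0–4 s: |Δx| = |11 − 0| = 11 m
4–8 s: |Δx| = |-2 − 11| = 13 m
8–12 s: |Δx| = |9 − -2| = 11 m
12–17 s: |Δx| = |9 − 9| = 0 m
Total path = 35 m; average speed = 35/17 = 35/17 m/s.

35/17 m/s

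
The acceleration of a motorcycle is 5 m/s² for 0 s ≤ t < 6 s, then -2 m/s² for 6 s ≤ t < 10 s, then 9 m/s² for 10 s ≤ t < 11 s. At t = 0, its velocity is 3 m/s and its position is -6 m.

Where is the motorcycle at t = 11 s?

On each constant-a segment, Δv = aΔt and Δx = v₀Δt + ½aΔt²; chain segment to segment.
0–6 s: v starts 3 m/s; Δx = 3·6 + ½·5·6² = 108 m; v ends 33 m/s.
6–10 s: v starts 33 m/s; Δx = 33·4 + ½·-2·4² = 116 m; v ends 25 m/s.
10–11 s: v starts 25 m/s; Δx = 25·1 + ½·9·1² = 29.5 m; v ends 34 m/s.
x(11) = -6 + Σ Δx = 247.5 m.

247.5 m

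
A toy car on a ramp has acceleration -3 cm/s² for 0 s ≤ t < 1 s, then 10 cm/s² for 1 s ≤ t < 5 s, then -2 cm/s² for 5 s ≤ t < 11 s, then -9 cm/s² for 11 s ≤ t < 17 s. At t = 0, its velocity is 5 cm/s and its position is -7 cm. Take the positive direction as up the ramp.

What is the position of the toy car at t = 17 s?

318.5 cm

On each constant-a segment, Δv = aΔt and Δx = v₀Δt + ½aΔt²; chain segment to segment.
0–1 s: v starts 5 cm/s; Δx = 5·1 + ½·-3·1² = 3.5 cm; v ends 2 cm/s.
1–5 s: v starts 2 cm/s; Δx = 2·4 + ½·10·4² = 88 cm; v ends 42 cm/s.
5–11 s: v starts 42 cm/s; Δx = 42·6 + ½·-2·6² = 216 cm; v ends 30 cm/s.
11–17 s: v starts 30 cm/s; Δx = 30·6 + ½·-9·6² = 18 cm; v ends -24 cm/s.
x(17) = -7 + Σ Δx = 318.5 cm.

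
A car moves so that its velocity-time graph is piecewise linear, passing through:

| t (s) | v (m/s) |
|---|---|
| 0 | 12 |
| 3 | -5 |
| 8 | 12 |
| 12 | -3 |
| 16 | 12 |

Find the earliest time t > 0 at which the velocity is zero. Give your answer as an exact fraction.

v changes sign on 0–3 s (from 12 to -5); the graph is linear there, so v = 0 at t = 0 + (-12)·(3 − 0)/(-5 − 12) = 36/17 s.

t = 36/17 s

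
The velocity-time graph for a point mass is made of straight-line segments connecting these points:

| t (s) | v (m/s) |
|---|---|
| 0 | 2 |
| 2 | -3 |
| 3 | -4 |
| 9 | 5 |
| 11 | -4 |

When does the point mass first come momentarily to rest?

v changes sign on 0–2 s (from 2 to -3); the graph is linear there, so v = 0 at t = 0 + (-2)·(2 − 0)/(-3 − 2) = 0.8 s.

t = 0.8 s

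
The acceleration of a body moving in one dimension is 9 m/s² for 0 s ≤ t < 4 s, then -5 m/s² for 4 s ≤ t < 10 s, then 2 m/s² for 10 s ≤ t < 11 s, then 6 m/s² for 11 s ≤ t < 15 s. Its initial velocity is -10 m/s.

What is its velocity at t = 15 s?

22 m/s

Δv equals the area under the a-t graph; then v = v₀ + Δv.
0–4 s: 9 × 4 = 36 m/s
4–10 s: -5 × 6 = -30 m/s
10–11 s: 2 × 1 = 2 m/s
11–15 s: 6 × 4 = 24 m/s
Δv = 32 m/s, so v(15) = -10 + (32) = 22 m/s.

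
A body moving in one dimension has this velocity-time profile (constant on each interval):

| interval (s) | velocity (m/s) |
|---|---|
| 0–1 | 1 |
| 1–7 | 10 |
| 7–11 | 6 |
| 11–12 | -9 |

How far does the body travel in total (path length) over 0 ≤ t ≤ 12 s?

Total distance travelled is ∫|v| dt — sum the magnitudes of each area piece.
0–1 s: |1| × 1 = 1 m
1–7 s: |10| × 6 = 60 m
7–11 s: |6| × 4 = 24 m
11–12 s: |-9| × 1 = 9 m
Total distance = 94 m

94 m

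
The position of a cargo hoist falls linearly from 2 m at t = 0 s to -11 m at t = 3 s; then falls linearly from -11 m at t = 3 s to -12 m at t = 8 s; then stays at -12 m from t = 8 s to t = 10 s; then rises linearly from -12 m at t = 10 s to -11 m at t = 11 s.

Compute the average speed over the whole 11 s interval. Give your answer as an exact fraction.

Average speed = (total path length)/(elapsed time); on a piecewise-linear x-t graph the path length is Σ|Δx|.
0–3 s: |Δx| = |-11 − 2| = 13 m
3–8 s: |Δx| = |-12 − -11| = 1 m
8–10 s: |Δx| = |-12 − -12| = 0 m
10–11 s: |Δx| = |-11 − -12| = 1 m
Total path = 15 m; average speed = 15/11 = 15/11 m/s.

15/11 m/s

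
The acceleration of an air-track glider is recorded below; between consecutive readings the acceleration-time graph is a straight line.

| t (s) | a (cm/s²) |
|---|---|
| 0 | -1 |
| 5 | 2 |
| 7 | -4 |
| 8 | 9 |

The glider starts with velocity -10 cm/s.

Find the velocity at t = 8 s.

Δv equals the area under the a-t graph; then v = v₀ + Δv.
0–5 s: ½(-1 + 2)(5) = 2.5 cm/s
5–7 s: ½(2 + -4)(2) = -2 cm/s
7–8 s: ½(-4 + 9)(1) = 2.5 cm/s
Δv = 3 cm/s, so v(8) = -10 + (3) = -7 cm/s.

-7 cm/s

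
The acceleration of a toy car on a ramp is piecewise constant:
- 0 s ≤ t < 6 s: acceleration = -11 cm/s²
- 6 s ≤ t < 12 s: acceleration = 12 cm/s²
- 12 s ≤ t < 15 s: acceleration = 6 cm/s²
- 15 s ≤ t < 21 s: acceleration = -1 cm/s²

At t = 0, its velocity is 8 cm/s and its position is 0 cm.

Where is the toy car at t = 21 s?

On each constant-a segment, Δv = aΔt and Δx = v₀Δt + ½aΔt²; chain segment to segment.
0–6 s: v starts 8 cm/s; Δx = 8·6 + ½·-11·6² = -150 cm; v ends -58 cm/s.
6–12 s: v starts -58 cm/s; Δx = -58·6 + ½·12·6² = -132 cm; v ends 14 cm/s.
12–15 s: v starts 14 cm/s; Δx = 14·3 + ½·6·3² = 69 cm; v ends 32 cm/s.
15–21 s: v starts 32 cm/s; Δx = 32·6 + ½·-1·6² = 174 cm; v ends 26 cm/s.
x(21) = 0 + Σ Δx = -39 cm.

-39 cm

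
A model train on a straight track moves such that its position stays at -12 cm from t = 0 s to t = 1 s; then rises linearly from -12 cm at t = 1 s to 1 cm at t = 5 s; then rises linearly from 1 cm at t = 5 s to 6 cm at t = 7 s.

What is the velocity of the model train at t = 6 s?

Velocity is the slope of the x-t graph on 5–7 s: (6 − 1)/(7 − 5) = 2.5 cm/s.

2.5 cm/s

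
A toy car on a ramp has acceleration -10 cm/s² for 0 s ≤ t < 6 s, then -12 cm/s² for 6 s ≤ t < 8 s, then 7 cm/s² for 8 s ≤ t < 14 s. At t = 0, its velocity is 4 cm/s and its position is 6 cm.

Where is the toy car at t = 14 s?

-640 cm

On each constant-a segment, Δv = aΔt and Δx = v₀Δt + ½aΔt²; chain segment to segment.
0–6 s: v starts 4 cm/s; Δx = 4·6 + ½·-10·6² = -156 cm; v ends -56 cm/s.
6–8 s: v starts -56 cm/s; Δx = -56·2 + ½·-12·2² = -136 cm; v ends -80 cm/s.
8–14 s: v starts -80 cm/s; Δx = -80·6 + ½·7·6² = -354 cm; v ends -38 cm/s.
x(14) = 6 + Σ Δx = -640 cm.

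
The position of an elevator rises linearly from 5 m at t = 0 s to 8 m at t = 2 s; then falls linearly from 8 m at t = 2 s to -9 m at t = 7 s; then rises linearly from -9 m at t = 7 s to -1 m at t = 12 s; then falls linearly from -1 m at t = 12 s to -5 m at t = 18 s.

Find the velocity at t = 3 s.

Velocity is the slope of the x-t graph on 2–7 s: (-9 − 8)/(7 − 2) = -3.4 m/s.

-3.4 m/s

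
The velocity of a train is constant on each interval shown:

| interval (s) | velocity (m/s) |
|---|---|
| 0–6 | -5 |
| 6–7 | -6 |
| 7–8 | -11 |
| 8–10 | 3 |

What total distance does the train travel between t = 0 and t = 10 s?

53 m

Distance (not displacement) is the total path length: add the absolute areas under v-t.
0–6 s: |-5| × 6 = 30 m
6–7 s: |-6| × 1 = 6 m
7–8 s: |-11| × 1 = 11 m
8–10 s: |3| × 2 = 6 m
Total distance = 53 m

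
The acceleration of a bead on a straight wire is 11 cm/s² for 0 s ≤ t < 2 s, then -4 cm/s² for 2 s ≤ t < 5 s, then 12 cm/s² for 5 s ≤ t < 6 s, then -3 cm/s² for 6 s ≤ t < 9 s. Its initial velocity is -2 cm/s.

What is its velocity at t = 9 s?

Δv equals the area under the a-t graph; then v = v₀ + Δv.
0–2 s: 11 × 2 = 22 cm/s
2–5 s: -4 × 3 = -12 cm/s
5–6 s: 12 × 1 = 12 cm/s
6–9 s: -3 × 3 = -9 cm/s
Δv = 13 cm/s, so v(9) = -2 + (13) = 11 cm/s.

11 cm/s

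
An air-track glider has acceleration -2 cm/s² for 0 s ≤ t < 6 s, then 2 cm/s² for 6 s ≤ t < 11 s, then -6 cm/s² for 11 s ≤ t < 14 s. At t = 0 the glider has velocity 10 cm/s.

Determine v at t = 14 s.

-10 cm/s

Δv equals the area under the a-t graph; then v = v₀ + Δv.
0–6 s: -2 × 6 = -12 cm/s
6–11 s: 2 × 5 = 10 cm/s
11–14 s: -6 × 3 = -18 cm/s
Δv = -20 cm/s, so v(14) = 10 + (-20) = -10 cm/s.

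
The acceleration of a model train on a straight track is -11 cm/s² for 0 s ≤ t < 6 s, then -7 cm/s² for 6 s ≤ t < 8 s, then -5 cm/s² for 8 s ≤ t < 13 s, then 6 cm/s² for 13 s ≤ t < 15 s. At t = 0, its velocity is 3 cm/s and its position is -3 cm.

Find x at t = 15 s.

On each constant-a segment, Δv = aΔt and Δx = v₀Δt + ½aΔt²; chain segment to segment.
0–6 s: v starts 3 cm/s; Δx = 3·6 + ½·-11·6² = -180 cm; v ends -63 cm/s.
6–8 s: v starts -63 cm/s; Δx = -63·2 + ½·-7·2² = -140 cm; v ends -77 cm/s.
8–13 s: v starts -77 cm/s; Δx = -77·5 + ½·-5·5² = -447.5 cm; v ends -102 cm/s.
13–15 s: v starts -102 cm/s; Δx = -102·2 + ½·6·2² = -192 cm; v ends -90 cm/s.
x(15) = -3 + Σ Δx = -962.5 cm.

-962.5 cm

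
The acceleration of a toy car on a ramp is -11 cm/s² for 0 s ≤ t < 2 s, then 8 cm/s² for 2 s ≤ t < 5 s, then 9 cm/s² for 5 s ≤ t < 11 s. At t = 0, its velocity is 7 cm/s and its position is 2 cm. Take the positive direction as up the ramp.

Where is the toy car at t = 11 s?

On each constant-a segment, Δv = aΔt and Δx = v₀Δt + ½aΔt²; chain segment to segment.
0–2 s: v starts 7 cm/s; Δx = 7·2 + ½·-11·2² = -8 cm; v ends -15 cm/s.
2–5 s: v starts -15 cm/s; Δx = -15·3 + ½·8·3² = -9 cm; v ends 9 cm/s.
5–11 s: v starts 9 cm/s; Δx = 9·6 + ½·9·6² = 216 cm; v ends 63 cm/s.
x(11) = 2 + Σ Δx = 201 cm.

201 cm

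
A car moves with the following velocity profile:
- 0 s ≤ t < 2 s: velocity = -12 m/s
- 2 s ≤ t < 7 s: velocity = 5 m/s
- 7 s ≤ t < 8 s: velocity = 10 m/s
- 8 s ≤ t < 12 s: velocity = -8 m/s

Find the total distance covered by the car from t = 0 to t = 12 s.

Total distance travelled is ∫|v| dt — sum the magnitudes of each area piece.
0–2 s: |-12| × 2 = 24 m
2–7 s: |5| × 5 = 25 m
7–8 s: |10| × 1 = 10 m
8–12 s: |-8| × 4 = 32 m
Total distance = 91 m

91 m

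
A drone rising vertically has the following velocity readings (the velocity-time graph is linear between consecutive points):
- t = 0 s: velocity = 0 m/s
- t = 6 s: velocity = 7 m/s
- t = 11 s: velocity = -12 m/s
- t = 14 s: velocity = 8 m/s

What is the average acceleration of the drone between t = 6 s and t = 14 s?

0.125 m/s²

Average acceleration = Δv/Δt = (8 − 7)/(14 − 6) = 0.125 m/s².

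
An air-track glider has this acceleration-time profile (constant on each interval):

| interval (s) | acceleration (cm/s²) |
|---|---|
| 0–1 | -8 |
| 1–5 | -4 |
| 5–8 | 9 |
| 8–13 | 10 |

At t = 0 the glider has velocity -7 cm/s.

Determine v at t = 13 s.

Δv equals the area under the a-t graph; then v = v₀ + Δv.
0–1 s: -8 × 1 = -8 cm/s
1–5 s: -4 × 4 = -16 cm/s
5–8 s: 9 × 3 = 27 cm/s
8–13 s: 10 × 5 = 50 cm/s
Δv = 53 cm/s, so v(13) = -7 + (53) = 46 cm/s.

46 cm/s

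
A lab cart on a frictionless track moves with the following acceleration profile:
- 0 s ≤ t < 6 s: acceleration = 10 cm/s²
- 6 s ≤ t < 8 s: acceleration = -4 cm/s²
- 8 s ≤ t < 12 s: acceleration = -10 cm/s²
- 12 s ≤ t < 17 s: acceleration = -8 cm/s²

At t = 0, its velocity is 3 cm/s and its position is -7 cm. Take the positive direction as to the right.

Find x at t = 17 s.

On each constant-a segment, Δv = aΔt and Δx = v₀Δt + ½aΔt²; chain segment to segment.
0–6 s: v starts 3 cm/s; Δx = 3·6 + ½·10·6² = 198 cm; v ends 63 cm/s.
6–8 s: v starts 63 cm/s; Δx = 63·2 + ½·-4·2² = 118 cm; v ends 55 cm/s.
8–12 s: v starts 55 cm/s; Δx = 55·4 + ½·-10·4² = 140 cm; v ends 15 cm/s.
12–17 s: v starts 15 cm/s; Δx = 15·5 + ½·-8·5² = -25 cm; v ends -25 cm/s.
x(17) = -7 + Σ Δx = 424 cm.

424 cm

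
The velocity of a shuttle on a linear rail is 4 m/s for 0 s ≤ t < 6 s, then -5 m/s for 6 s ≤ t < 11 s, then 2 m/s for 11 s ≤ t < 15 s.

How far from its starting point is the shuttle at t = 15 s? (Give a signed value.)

7 m

Displacement is the signed area under the v-t curve.
0–6 s: 4 × 6 = 24 m
6–11 s: -5 × 5 = -25 m
11–15 s: 2 × 4 = 8 m
Net displacement = 7 m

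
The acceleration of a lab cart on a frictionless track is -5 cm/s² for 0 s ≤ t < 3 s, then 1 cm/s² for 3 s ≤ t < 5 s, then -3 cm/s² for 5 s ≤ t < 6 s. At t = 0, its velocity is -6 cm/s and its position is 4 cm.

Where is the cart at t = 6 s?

On each constant-a segment, Δv = aΔt and Δx = v₀Δt + ½aΔt²; chain segment to segment.
0–3 s: v starts -6 cm/s; Δx = -6·3 + ½·-5·3² = -40.5 cm; v ends -21 cm/s.
3–5 s: v starts -21 cm/s; Δx = -21·2 + ½·1·2² = -40 cm; v ends -19 cm/s.
5–6 s: v starts -19 cm/s; Δx = -19·1 + ½·-3·1² = -20.5 cm; v ends -22 cm/s.
x(6) = 4 + Σ Δx = -97 cm.

-97 cm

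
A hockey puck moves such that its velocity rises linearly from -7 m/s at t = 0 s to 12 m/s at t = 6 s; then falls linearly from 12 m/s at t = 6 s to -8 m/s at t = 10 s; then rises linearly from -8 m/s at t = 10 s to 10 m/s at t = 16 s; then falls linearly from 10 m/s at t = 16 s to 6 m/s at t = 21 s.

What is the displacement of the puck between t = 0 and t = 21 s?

69 m

Displacement is the signed area under the v-t curve.
0–6 s: ½(-7 + 12)(6) = 15 m
6–10 s: ½(12 + -8)(4) = 8 m
10–16 s: ½(-8 + 10)(6) = 6 m
16–21 s: ½(10 + 6)(5) = 40 m
Net displacement = 69 m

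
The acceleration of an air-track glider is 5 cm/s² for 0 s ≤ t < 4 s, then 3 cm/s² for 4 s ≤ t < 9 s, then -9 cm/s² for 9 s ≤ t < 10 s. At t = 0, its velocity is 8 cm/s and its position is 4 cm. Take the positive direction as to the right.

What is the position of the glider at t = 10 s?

On each constant-a segment, Δv = aΔt and Δx = v₀Δt + ½aΔt²; chain segment to segment.
0–4 s: v starts 8 cm/s; Δx = 8·4 + ½·5·4² = 72 cm; v ends 28 cm/s.
4–9 s: v starts 28 cm/s; Δx = 28·5 + ½·3·5² = 177.5 cm; v ends 43 cm/s.
9–10 s: v starts 43 cm/s; Δx = 43·1 + ½·-9·1² = 38.5 cm; v ends 34 cm/s.
x(10) = 4 + Σ Δx = 292 cm.

292 cm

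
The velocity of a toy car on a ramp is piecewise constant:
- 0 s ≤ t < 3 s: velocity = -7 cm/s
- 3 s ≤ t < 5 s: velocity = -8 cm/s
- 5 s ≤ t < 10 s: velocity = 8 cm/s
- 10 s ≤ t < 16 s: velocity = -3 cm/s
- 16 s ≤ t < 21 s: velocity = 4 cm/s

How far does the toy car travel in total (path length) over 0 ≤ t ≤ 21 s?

115 cm

Total distance travelled is ∫|v| dt — sum the magnitudes of each area piece.
0–3 s: |-7| × 3 = 21 cm
3–5 s: |-8| × 2 = 16 cm
5–10 s: |8| × 5 = 40 cm
10–16 s: |-3| × 6 = 18 cm
16–21 s: |4| × 5 = 20 cm
Total distance = 115 cm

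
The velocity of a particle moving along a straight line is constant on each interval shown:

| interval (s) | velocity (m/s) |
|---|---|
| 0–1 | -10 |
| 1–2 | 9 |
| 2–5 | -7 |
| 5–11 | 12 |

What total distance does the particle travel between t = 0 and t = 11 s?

Total distance travelled is ∫|v| dt — sum the magnitudes of each area piece.
0–1 s: |-10| × 1 = 10 m
1–2 s: |9| × 1 = 9 m
2–5 s: |-7| × 3 = 21 m
5–11 s: |12| × 6 = 72 m
Total distance = 112 m

112 m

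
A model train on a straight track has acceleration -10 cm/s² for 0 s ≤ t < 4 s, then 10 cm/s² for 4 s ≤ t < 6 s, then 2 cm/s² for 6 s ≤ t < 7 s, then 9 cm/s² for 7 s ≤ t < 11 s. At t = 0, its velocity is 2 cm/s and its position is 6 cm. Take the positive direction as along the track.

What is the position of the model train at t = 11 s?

On each constant-a segment, Δv = aΔt and Δx = v₀Δt + ½aΔt²; chain segment to segment.
0–4 s: v starts 2 cm/s; Δx = 2·4 + ½·-10·4² = -72 cm; v ends -38 cm/s.
4–6 s: v starts -38 cm/s; Δx = -38·2 + ½·10·2² = -56 cm; v ends -18 cm/s.
6–7 s: v starts -18 cm/s; Δx = -18·1 + ½·2·1² = -17 cm; v ends -16 cm/s.
7–11 s: v starts -16 cm/s; Δx = -16·4 + ½·9·4² = 8 cm; v ends 20 cm/s.
x(11) = 6 + Σ Δx = -131 cm.

-131 cm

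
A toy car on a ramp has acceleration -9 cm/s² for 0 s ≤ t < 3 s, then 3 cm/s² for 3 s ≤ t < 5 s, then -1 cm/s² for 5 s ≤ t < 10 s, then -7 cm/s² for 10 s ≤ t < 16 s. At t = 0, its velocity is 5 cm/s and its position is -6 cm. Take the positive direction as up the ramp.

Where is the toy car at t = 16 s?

-414 cm

On each constant-a segment, Δv = aΔt and Δx = v₀Δt + ½aΔt²; chain segment to segment.
0–3 s: v starts 5 cm/s; Δx = 5·3 + ½·-9·3² = -25.5 cm; v ends -22 cm/s.
3–5 s: v starts -22 cm/s; Δx = -22·2 + ½·3·2² = -38 cm; v ends -16 cm/s.
5–10 s: v starts -16 cm/s; Δx = -16·5 + ½·-1·5² = -92.5 cm; v ends -21 cm/s.
10–16 s: v starts -21 cm/s; Δx = -21·6 + ½·-7·6² = -252 cm; v ends -63 cm/s.
x(16) = -6 + Σ Δx = -414 cm.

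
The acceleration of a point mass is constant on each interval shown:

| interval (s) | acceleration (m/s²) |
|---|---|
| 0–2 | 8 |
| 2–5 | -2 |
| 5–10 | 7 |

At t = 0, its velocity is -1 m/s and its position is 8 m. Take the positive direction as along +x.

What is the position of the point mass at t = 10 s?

190.5 m

On each constant-a segment, Δv = aΔt and Δx = v₀Δt + ½aΔt²; chain segment to segment.
0–2 s: v starts -1 m/s; Δx = -1·2 + ½·8·2² = 14 m; v ends 15 m/s.
2–5 s: v starts 15 m/s; Δx = 15·3 + ½·-2·3² = 36 m; v ends 9 m/s.
5–10 s: v starts 9 m/s; Δx = 9·5 + ½·7·5² = 132.5 m; v ends 44 m/s.
x(10) = 8 + Σ Δx = 190.5 m.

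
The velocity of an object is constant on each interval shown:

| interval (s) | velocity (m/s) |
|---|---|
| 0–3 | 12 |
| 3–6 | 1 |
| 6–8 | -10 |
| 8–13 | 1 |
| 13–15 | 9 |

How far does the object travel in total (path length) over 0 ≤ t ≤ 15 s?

Distance (not displacement) is the total path length: add the absolute areas under v-t.
0–3 s: |12| × 3 = 36 m
3–6 s: |1| × 3 = 3 m
6–8 s: |-10| × 2 = 20 m
8–13 s: |1| × 5 = 5 m
13–15 s: |9| × 2 = 18 m
Total distance = 82 m

82 m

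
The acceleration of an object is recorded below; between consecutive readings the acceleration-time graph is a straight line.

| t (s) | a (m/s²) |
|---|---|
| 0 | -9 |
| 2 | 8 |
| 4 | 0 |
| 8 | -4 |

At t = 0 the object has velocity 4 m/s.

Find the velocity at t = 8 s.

3 m/s

Δv equals the area under the a-t graph; then v = v₀ + Δv.
0–2 s: ½(-9 + 8)(2) = -1 m/s
2–4 s: ½(8 + 0)(2) = 8 m/s
4–8 s: ½(0 + -4)(4) = -8 m/s
Δv = -1 m/s, so v(8) = 4 + (-1) = 3 m/s.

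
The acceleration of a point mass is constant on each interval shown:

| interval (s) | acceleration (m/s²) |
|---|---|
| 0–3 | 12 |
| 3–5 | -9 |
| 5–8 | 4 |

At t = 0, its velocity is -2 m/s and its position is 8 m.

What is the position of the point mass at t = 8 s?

172 m

On each constant-a segment, Δv = aΔt and Δx = v₀Δt + ½aΔt²; chain segment to segment.
0–3 s: v starts -2 m/s; Δx = -2·3 + ½·12·3² = 48 m; v ends 34 m/s.
3–5 s: v starts 34 m/s; Δx = 34·2 + ½·-9·2² = 50 m; v ends 16 m/s.
5–8 s: v starts 16 m/s; Δx = 16·3 + ½·4·3² = 66 m; v ends 28 m/s.
x(8) = 8 + Σ Δx = 172 m.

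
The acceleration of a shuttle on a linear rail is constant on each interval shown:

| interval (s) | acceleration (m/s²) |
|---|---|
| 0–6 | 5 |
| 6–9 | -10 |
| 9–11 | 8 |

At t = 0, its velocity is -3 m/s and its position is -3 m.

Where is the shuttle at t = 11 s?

On each constant-a segment, Δv = aΔt and Δx = v₀Δt + ½aΔt²; chain segment to segment.
0–6 s: v starts -3 m/s; Δx = -3·6 + ½·5·6² = 72 m; v ends 27 m/s.
6–9 s: v starts 27 m/s; Δx = 27·3 + ½·-10·3² = 36 m; v ends -3 m/s.
9–11 s: v starts -3 m/s; Δx = -3·2 + ½·8·2² = 10 m; v ends 13 m/s.
x(11) = -3 + Σ Δx = 115 m.

115 m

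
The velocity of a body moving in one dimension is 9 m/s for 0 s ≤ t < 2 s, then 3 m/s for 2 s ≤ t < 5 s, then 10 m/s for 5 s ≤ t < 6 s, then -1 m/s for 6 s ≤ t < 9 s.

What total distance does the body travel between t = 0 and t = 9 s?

Distance (not displacement) is the total path length: add the absolute areas under v-t.
0–2 s: |9| × 2 = 18 m
2–5 s: |3| × 3 = 9 m
5–6 s: |10| × 1 = 10 m
6–9 s: |-1| × 3 = 3 m
Total distance = 40 m

40 m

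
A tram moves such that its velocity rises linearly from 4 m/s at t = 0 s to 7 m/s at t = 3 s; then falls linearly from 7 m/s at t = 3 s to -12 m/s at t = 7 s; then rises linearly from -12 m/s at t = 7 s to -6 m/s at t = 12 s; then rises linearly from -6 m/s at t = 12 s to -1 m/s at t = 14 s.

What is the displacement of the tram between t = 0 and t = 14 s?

Displacement is the signed area under the v-t curve.
0–3 s: ½(4 + 7)(3) = 16.5 m
3–7 s: ½(7 + -12)(4) = -10 m
7–12 s: ½(-12 + -6)(5) = -45 m
12–14 s: ½(-6 + -1)(2) = -7 m
Net displacement = -45.5 m

-45.5 m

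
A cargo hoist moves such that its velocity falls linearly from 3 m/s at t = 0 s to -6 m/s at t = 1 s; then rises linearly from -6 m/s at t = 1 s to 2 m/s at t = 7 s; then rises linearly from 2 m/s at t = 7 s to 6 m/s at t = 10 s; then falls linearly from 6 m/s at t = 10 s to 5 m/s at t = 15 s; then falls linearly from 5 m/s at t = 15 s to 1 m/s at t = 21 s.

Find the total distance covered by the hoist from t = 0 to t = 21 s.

Distance (not displacement) is the total path length: add the absolute areas under v-t.
0–1 s: v = 0 at t = 1/3 s; triangle areas 0.5 + 2 = 2.5 m
1–7 s: v = 0 at t = 5.5 s; triangle areas 13.5 + 1.5 = 15 m
7–10 s: |½(2 + 6)(3)| = 12 m
10–15 s: |½(6 + 5)(5)| = 27.5 m
15–21 s: |½(5 + 1)(6)| = 18 m
Total distance = 75 m

75 m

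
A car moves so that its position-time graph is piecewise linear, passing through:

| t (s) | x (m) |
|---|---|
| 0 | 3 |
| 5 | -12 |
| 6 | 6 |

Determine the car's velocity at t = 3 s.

Velocity is the slope of the x-t graph on 0–5 s: (-12 − 3)/(5 − 0) = -3 m/s.

-3 m/s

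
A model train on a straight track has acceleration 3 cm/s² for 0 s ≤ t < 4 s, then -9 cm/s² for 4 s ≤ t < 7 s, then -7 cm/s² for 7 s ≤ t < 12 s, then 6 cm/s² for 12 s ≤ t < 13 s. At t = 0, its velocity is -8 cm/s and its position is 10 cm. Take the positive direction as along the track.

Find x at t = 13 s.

On each constant-a segment, Δv = aΔt and Δx = v₀Δt + ½aΔt²; chain segment to segment.
0–4 s: v starts -8 cm/s; Δx = -8·4 + ½·3·4² = -8 cm; v ends 4 cm/s.
4–7 s: v starts 4 cm/s; Δx = 4·3 + ½·-9·3² = -28.5 cm; v ends -23 cm/s.
7–12 s: v starts -23 cm/s; Δx = -23·5 + ½·-7·5² = -202.5 cm; v ends -58 cm/s.
12–13 s: v starts -58 cm/s; Δx = -58·1 + ½·6·1² = -55 cm; v ends -52 cm/s.
x(13) = 10 + Σ Δx = -284 cm.

-284 cm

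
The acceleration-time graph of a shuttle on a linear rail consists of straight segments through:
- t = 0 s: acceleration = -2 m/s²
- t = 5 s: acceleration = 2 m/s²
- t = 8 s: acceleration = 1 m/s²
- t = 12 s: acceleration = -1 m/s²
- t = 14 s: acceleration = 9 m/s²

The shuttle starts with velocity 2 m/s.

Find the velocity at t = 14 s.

14.5 m/s

Δv equals the area under the a-t graph; then v = v₀ + Δv.
0–5 s: ½(-2 + 2)(5) = 0 m/s
5–8 s: ½(2 + 1)(3) = 4.5 m/s
8–12 s: ½(1 + -1)(4) = 0 m/s
12–14 s: ½(-1 + 9)(2) = 8 m/s
Δv = 12.5 m/s, so v(14) = 2 + (12.5) = 14.5 m/s.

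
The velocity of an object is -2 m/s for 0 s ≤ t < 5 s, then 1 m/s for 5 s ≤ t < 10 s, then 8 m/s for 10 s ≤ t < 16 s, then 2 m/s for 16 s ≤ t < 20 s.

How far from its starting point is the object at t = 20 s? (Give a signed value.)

Displacement is the signed area under the v-t curve.
0–5 s: -2 × 5 = -10 m
5–10 s: 1 × 5 = 5 m
10–16 s: 8 × 6 = 48 m
16–20 s: 2 × 4 = 8 m
Net displacement = 51 m

51 m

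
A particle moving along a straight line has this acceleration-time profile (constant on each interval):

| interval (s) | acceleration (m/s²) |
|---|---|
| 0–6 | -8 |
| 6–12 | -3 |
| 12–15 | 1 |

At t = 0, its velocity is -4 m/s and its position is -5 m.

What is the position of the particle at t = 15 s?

-744.5 m

On each constant-a segment, Δv = aΔt and Δx = v₀Δt + ½aΔt²; chain segment to segment.
0–6 s: v starts -4 m/s; Δx = -4·6 + ½·-8·6² = -168 m; v ends -52 m/s.
6–12 s: v starts -52 m/s; Δx = -52·6 + ½·-3·6² = -366 m; v ends -70 m/s.
12–15 s: v starts -70 m/s; Δx = -70·3 + ½·1·3² = -205.5 m; v ends -67 m/s.
x(15) = -5 + Σ Δx = -744.5 m.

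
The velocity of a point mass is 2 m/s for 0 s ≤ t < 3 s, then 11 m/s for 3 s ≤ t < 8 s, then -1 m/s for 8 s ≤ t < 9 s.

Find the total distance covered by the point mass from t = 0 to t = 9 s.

Total distance travelled is ∫|v| dt — sum the magnitudes of each area piece.
0–3 s: |2| × 3 = 6 m
3–8 s: |11| × 5 = 55 m
8–9 s: |-1| × 1 = 1 m
Total distance = 62 m

62 m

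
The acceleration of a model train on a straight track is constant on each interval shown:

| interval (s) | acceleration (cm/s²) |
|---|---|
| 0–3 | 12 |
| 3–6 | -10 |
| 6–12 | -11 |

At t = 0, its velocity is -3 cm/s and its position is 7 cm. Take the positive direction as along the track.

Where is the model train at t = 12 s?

On each constant-a segment, Δv = aΔt and Δx = v₀Δt + ½aΔt²; chain segment to segment.
0–3 s: v starts -3 cm/s; Δx = -3·3 + ½·12·3² = 45 cm; v ends 33 cm/s.
3–6 s: v starts 33 cm/s; Δx = 33·3 + ½·-10·3² = 54 cm; v ends 3 cm/s.
6–12 s: v starts 3 cm/s; Δx = 3·6 + ½·-11·6² = -180 cm; v ends -63 cm/s.
x(12) = 7 + Σ Δx = -74 cm.

-74 cm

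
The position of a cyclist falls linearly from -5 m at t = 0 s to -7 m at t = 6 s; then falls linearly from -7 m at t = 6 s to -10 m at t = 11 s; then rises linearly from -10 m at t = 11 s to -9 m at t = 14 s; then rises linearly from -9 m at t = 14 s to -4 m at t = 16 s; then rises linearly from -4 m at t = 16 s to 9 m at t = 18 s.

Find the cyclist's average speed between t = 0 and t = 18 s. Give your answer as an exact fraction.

4/3 m/s

Average speed = (total path length)/(elapsed time); on a piecewise-linear x-t graph the path length is Σ|Δx|.
0–6 s: |Δx| = |-7 − -5| = 2 m
6–11 s: |Δx| = |-10 − -7| = 3 m
11–14 s: |Δx| = |-9 − -10| = 1 m
14–16 s: |Δx| = |-4 − -9| = 5 m
16–18 s: |Δx| = |9 − -4| = 13 m
Total path = 24 m; average speed = 24/18 = 4/3 m/s.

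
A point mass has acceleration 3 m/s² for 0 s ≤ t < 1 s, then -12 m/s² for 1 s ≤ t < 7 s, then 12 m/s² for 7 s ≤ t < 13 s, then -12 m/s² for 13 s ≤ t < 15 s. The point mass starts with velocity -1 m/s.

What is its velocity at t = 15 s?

-22 m/s

Δv equals the area under the a-t graph; then v = v₀ + Δv.
0–1 s: 3 × 1 = 3 m/s
1–7 s: -12 × 6 = -72 m/s
7–13 s: 12 × 6 = 72 m/s
13–15 s: -12 × 2 = -24 m/s
Δv = -21 m/s, so v(15) = -1 + (-21) = -22 m/s.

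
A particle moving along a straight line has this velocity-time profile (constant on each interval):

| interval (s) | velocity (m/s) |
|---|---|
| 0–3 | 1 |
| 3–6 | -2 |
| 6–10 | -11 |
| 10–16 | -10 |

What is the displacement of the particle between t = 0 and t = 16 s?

Net displacement equals the area under the velocity-time graph (areas below the axis count negative).
0–3 s: 1 × 3 = 3 m
3–6 s: -2 × 3 = -6 m
6–10 s: -11 × 4 = -44 m
10–16 s: -10 × 6 = -60 m
Net displacement = -107 m

-107 m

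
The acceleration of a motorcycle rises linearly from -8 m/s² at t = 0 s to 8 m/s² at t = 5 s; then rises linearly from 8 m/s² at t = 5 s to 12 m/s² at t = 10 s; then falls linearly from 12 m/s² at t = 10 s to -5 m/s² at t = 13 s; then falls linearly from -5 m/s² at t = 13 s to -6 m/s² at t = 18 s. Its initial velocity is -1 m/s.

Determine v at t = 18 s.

32 m/s

Δv equals the area under the a-t graph; then v = v₀ + Δv.
0–5 s: ½(-8 + 8)(5) = 0 m/s
5–10 s: ½(8 + 12)(5) = 50 m/s
10–13 s: ½(12 + -5)(3) = 10.5 m/s
13–18 s: ½(-5 + -6)(5) = -27.5 m/s
Δv = 33 m/s, so v(18) = -1 + (33) = 32 m/s.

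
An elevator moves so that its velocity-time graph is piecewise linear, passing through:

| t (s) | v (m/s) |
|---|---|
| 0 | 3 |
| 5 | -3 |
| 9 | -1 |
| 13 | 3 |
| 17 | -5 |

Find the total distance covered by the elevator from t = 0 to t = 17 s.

Total distance travelled is ∫|v| dt — sum the magnitudes of each area piece.
0–5 s: v = 0 at t = 2.5 s; triangle areas 3.75 + 3.75 = 7.5 m
5–9 s: |½(-3 + -1)(4)| = 8 m
9–13 s: v = 0 at t = 10 s; triangle areas 0.5 + 4.5 = 5 m
13–17 s: v = 0 at t = 14.5 s; triangle areas 2.25 + 6.25 = 8.5 m
Total distance = 29 m

29 m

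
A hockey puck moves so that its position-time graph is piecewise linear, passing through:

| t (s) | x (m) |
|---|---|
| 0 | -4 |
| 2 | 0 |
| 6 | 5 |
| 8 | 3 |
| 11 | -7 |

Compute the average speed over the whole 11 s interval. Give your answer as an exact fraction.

Average speed = (total path length)/(elapsed time); on a piecewise-linear x-t graph the path length is Σ|Δx|.
0–2 s: |Δx| = |0 − -4| = 4 m
2–6 s: |Δx| = |5 − 0| = 5 m
6–8 s: |Δx| = |3 − 5| = 2 m
8–11 s: |Δx| = |-7 − 3| = 10 m
Total path = 21 m; average speed = 21/11 = 21/11 m/s.

21/11 m/s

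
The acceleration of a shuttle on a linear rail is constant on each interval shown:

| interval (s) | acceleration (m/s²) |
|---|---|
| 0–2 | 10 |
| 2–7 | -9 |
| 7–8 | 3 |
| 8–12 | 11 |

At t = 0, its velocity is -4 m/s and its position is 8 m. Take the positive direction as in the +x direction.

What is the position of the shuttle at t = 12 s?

-56 m

On each constant-a segment, Δv = aΔt and Δx = v₀Δt + ½aΔt²; chain segment to segment.
0–2 s: v starts -4 m/s; Δx = -4·2 + ½·10·2² = 12 m; v ends 16 m/s.
2–7 s: v starts 16 m/s; Δx = 16·5 + ½·-9·5² = -32.5 m; v ends -29 m/s.
7–8 s: v starts -29 m/s; Δx = -29·1 + ½·3·1² = -27.5 m; v ends -26 m/s.
8–12 s: v starts -26 m/s; Δx = -26·4 + ½·11·4² = -16 m; v ends 18 m/s.
x(12) = 8 + Σ Δx = -56 m.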